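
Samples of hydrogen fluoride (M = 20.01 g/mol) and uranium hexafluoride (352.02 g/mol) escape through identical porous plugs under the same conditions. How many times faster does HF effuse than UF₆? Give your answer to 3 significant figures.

4.19

Using Graham's law: rate_HF/rate_UF₆ = √(M_UF₆/M_HF) = √(352.02/20.01) = √17.59 = 4.19.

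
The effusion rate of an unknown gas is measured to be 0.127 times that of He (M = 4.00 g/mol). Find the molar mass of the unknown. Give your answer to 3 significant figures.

From Graham's law, rate_X/rate_He = √(M_He/M_X).
0.127 = √(4.00/M_X)
M_X = 4.00 / 0.127² = 4.00 / 0.01613 = 248 g/mol

248 g/mol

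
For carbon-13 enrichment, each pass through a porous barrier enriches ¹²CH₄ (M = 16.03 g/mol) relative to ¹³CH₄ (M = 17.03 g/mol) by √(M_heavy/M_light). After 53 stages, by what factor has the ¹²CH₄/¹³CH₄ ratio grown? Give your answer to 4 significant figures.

4.971

After 53 stages the ratio has grown by (√(17.03/16.03))^53 = (17.03/16.03)^(53/2).
= 1.06238^(53/2) = 4.971.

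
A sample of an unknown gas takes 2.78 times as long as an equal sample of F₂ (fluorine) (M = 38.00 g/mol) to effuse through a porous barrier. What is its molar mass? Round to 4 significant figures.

293.7 g/mol

Graham's law gives t_X/t_F₂ = √(M_X/M_F₂).
2.78 = √(M_X/38.00)
M_X = 38.00 × 2.78² = 38.00 × 7.728 = 293.7 g/mol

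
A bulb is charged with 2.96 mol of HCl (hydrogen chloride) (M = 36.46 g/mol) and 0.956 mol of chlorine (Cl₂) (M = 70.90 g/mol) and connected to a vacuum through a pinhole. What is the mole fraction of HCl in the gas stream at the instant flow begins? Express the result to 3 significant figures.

0.812

The effusion rate of species i is ∝ p_i/√M_i ∝ n_i/√M_i.
So x_HCl in the escaping gas = (n_HCl/√M_HCl) / Σ(n_i/√M_i)
= (2.96/√36.46) / (2.96/√36.46 + 0.956/√70.90) = 0.4902/(0.4902 + 0.1135) = 0.812.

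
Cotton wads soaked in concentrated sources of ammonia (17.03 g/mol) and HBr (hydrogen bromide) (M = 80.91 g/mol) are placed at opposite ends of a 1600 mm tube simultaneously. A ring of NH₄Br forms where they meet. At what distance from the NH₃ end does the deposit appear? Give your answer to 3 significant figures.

1100 mm

In equal time, each gas travels a distance ∝ its rate ∝ 1/√M, so d_NH₃/d_HBr = √(M_HBr/M_NH₃) = √(80.91/17.03) = 2.180.
With d_NH₃ + d_HBr = 1600 mm, d_HBr = 1600/(1 + 2.180) = 503.2 mm.
d_NH₃ = 1600 − 503.2 = 1100 mm.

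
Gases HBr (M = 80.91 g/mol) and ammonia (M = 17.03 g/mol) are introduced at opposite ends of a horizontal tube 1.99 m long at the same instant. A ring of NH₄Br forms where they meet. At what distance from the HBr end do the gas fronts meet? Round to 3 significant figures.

0.626 m

Graham's law gives d_HBr/d_NH₃ = rate_HBr/rate_NH₃ = √(M_NH₃/M_HBr) = √(17.03/80.91) = 0.4588.
With d_HBr + d_NH₃ = 1.99 m, d_NH₃ = 1.99/(1 + 0.4588) = 1.364 m.
d_HBr = 1.99 − 1.364 = 0.626 m.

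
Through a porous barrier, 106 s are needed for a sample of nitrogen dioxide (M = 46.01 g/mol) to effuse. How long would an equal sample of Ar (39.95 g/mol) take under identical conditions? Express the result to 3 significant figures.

Since effusion rate ∝ 1/√M, t_Ar/t_NO₂ = √(M_Ar/M_NO₂) = √(39.95/46.01) = √0.8683 = 0.9318.
So the time for Ar is 106 × 0.9318 = 98.8 s.

98.8 s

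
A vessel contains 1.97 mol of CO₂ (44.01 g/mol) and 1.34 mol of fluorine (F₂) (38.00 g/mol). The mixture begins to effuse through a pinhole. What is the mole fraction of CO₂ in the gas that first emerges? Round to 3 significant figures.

Effusion rate of each component ∝ n_i/√M_i (partial pressure × 1/√M).
x_CO₂(eff) = (n_CO₂/√M_CO₂) / (n_CO₂/√M_CO₂ + n_F₂/√M_F₂)
= (1.97/√44.01) / (1.97/√44.01 + 1.34/√38.00) = 0.2970/(0.2970 + 0.2174) = 0.577.

0.577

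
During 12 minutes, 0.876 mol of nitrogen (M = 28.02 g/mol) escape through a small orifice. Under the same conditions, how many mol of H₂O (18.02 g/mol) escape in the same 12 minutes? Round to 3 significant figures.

1.09 mol

By Graham's law, rate_H₂O/rate_N₂ = √(M_N₂/M_H₂O) = √(28.02/18.02) = √1.555 = 1.247.
So the amount for H₂O is 0.876 × 1.247 = 1.09 mol.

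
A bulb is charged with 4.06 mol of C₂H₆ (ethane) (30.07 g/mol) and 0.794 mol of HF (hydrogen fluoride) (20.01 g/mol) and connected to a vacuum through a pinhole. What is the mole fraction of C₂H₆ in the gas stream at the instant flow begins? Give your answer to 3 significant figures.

0.807

Effusion rate of each component ∝ n_i/√M_i (partial pressure × 1/√M).
Mole fraction of C₂H₆ in the effusate = (n_C₂H₆/√M_C₂H₆) / (n_C₂H₆/√M_C₂H₆ + n_HF/√M_HF)
= (4.06/√30.07) / (4.06/√30.07 + 0.794/√20.01) = 0.7404/(0.7404 + 0.1775) = 0.807.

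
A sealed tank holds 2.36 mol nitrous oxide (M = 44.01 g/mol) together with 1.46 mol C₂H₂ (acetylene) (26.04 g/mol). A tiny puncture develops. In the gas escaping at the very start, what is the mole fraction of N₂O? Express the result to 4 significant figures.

0.5542

Effusion rate of each component ∝ n_i/√M_i (partial pressure × 1/√M).
x_N₂O(eff) = (n_N₂O/√M_N₂O) / (n_N₂O/√M_N₂O + n_C₂H₂/√M_C₂H₂)
= (2.36/√44.01) / (2.36/√44.01 + 1.46/√26.04) = 0.3557/(0.3557 + 0.2861) = 0.5542.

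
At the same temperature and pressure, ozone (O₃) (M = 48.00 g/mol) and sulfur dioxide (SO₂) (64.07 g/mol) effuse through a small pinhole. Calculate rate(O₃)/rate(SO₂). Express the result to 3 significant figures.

1.16

By Graham's law, rate_O₃/rate_SO₂ = √(M_SO₂/M_O₃) = √(64.07/48.00) = √1.335 = 1.16.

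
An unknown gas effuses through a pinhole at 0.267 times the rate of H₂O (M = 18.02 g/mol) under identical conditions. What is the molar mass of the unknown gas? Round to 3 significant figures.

253 g/mol

By Graham's law, rate_X/rate_H₂O = √(M_H₂O/M_X).
0.267 = √(18.02/M_X)
M_X = 18.02 / 0.267² = 18.02 / 0.07129 = 253 g/mol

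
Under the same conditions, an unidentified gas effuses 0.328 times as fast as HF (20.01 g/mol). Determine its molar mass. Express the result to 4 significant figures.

186.0 g/mol

From Graham's law, rate_X/rate_HF = √(M_HF/M_X).
0.328 = √(20.01/M_X)
M_X = 20.01 / 0.328² = 20.01 / 0.1076 = 186.0 g/mol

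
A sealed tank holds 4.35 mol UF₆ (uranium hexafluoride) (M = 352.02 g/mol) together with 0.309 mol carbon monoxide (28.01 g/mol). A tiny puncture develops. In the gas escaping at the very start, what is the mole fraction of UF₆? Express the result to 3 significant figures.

0.799

Effusion rate of each component ∝ n_i/√M_i (partial pressure × 1/√M).
x_UF₆(eff) = (n_UF₆/√M_UF₆) / (n_UF₆/√M_UF₆ + n_CO/√M_CO)
= (4.35/√352.02) / (4.35/√352.02 + 0.309/√28.01) = 0.2318/(0.2318 + 0.05839) = 0.799.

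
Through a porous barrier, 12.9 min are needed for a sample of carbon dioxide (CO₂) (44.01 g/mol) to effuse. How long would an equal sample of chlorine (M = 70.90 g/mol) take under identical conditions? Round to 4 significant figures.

16.37 min

Graham's law gives t_Cl₂/t_CO₂ = √(M_Cl₂/M_CO₂) = √(70.90/44.01) = √1.611 = 1.269.
So the time for Cl₂ is 12.9 × 1.269 = 16.37 min.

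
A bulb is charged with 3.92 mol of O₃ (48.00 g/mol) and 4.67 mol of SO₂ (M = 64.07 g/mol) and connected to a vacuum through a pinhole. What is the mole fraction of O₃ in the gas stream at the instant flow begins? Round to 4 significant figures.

Rate_i ∝ x_i/√M_i (Graham's law weighted by mole fraction), so the effusate composition follows n_i/√M_i.
Mole fraction of O₃ in the effusate = (n_O₃/√M_O₃) / (n_O₃/√M_O₃ + n_SO₂/√M_SO₂)
= (3.92/√48.00) / (3.92/√48.00 + 4.67/√64.07) = 0.5658/(0.5658 + 0.5834) = 0.4923.

0.4923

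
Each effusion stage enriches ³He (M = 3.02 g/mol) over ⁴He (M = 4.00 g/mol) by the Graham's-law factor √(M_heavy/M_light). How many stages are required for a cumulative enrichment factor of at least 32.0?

With α = √(4.00/3.02) per stage, ln α = ½ ln(1.32450) = 0.1405.
Need α^N ≥ 32.0 ⇒ N ≥ ln(32.0) / ln α = 3.466 / 0.1405 = 24.66.
Minimum whole number of stages: N = 25.

25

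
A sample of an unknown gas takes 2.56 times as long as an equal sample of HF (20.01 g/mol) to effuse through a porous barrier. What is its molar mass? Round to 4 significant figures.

131.1 g/mol

From Graham's law, t_X/t_HF = √(M_X/M_HF).
2.56 = √(M_X/20.01)
M_X = 20.01 × 2.56² = 20.01 × 6.554 = 131.1 g/mol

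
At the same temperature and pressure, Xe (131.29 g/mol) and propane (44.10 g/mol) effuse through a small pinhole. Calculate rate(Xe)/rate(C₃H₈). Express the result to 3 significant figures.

0.580

From Graham's law, rate_Xe/rate_C₃H₈ = √(M_C₃H₈/M_Xe) = √(44.10/131.29) = √0.3359 = 0.580.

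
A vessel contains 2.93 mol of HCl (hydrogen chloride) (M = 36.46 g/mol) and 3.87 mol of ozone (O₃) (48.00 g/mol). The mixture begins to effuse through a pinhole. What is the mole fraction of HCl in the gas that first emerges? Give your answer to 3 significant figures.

Effusion rate of each component ∝ n_i/√M_i (partial pressure × 1/√M).
So x_HCl in the escaping gas = (n_HCl/√M_HCl) / Σ(n_i/√M_i)
= (2.93/√36.46) / (2.93/√36.46 + 3.87/√48.00) = 0.4852/(0.4852 + 0.5586) = 0.465.

0.465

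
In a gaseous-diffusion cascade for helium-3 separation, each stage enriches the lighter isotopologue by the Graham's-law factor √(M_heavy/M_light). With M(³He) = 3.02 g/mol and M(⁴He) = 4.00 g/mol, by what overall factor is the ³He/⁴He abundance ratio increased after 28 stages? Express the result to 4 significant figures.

Overall factor = α^28 with α = √(4.00/3.02), i.e. (4.00/3.02)^(28/2).
= 1.32450^14 = 51.14.

51.14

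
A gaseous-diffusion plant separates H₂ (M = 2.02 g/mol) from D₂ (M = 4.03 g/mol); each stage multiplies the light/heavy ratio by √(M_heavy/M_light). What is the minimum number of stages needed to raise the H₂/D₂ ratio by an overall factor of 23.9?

Per stage α = (4.03/2.02)^(1/2) = 1.99505^0.5, giving ln α = 0.3453.
Need α^N ≥ 23.9 ⇒ N ≥ ln(23.9) / ln α = 3.174 / 0.3453 = 9.19.
So at least 10 stages are needed.

10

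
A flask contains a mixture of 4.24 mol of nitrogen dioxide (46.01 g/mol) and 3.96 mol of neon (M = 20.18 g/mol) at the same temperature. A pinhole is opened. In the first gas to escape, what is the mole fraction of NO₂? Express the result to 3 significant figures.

0.415

Effusion rate of each component ∝ n_i/√M_i (partial pressure × 1/√M).
x_NO₂(eff) = (n_NO₂/√M_NO₂) / (n_NO₂/√M_NO₂ + n_Ne/√M_Ne)
= (4.24/√46.01) / (4.24/√46.01 + 3.96/√20.18) = 0.6251/(0.6251 + 0.8815) = 0.415.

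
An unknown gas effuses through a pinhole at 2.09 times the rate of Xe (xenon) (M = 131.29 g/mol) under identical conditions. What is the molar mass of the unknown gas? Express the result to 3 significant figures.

Using Graham's law: rate_X/rate_Xe = √(M_Xe/M_X).
2.09 = √(131.29/M_X)
M_X = 131.29 / 2.09² = 131.29 / 4.368 = 30.1 g/mol

30.1 g/mol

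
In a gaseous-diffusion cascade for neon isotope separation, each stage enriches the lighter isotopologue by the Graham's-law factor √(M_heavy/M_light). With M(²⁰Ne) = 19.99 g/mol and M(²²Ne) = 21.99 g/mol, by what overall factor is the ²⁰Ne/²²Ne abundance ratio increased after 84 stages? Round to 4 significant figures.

54.87

The single-stage factor is √(M_heavy/M_light), so 84 stages give [√(21.99/19.99)]^84 = (21.99/19.99)^(84/2).
= 1.10005^42 = 54.87.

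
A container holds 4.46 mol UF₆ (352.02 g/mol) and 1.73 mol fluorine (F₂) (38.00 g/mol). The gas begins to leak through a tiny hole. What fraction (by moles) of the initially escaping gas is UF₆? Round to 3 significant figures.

Rate_i ∝ x_i/√M_i (Graham's law weighted by mole fraction), so the effusate composition follows n_i/√M_i.
Mole fraction of UF₆ in the effusate = (n_UF₆/√M_UF₆) / (n_UF₆/√M_UF₆ + n_F₂/√M_F₂)
= (4.46/√352.02) / (4.46/√352.02 + 1.73/√38.00) = 0.2377/(0.2377 + 0.2806) = 0.459.

0.459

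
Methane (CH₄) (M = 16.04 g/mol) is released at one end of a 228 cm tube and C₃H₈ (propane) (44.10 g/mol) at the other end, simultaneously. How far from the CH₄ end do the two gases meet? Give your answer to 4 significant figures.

The fronts meet when d_CH₄ + d_C₃H₈ = L with d_CH₄/d_C₃H₈ = √(M_C₃H₈/M_CH₄) (Graham's law). Here √(M_C₃H₈/M_CH₄) = √(44.10/16.04) = 1.658.
With d_CH₄ + d_C₃H₈ = 228 cm, d_C₃H₈ = 228/(1 + 1.658) = 85.77 cm.
d_CH₄ = 228 − 85.77 = 142.2 cm.

142.2 cm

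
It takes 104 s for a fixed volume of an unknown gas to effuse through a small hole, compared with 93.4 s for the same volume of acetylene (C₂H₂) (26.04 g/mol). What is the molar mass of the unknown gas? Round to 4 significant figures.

Graham's law gives t_X/t_C₂H₂ = √(M_X/M_C₂H₂).
104/93.4 = 1.113 = √(M_X/26.04)
M_X = 26.04 × 1.113² = 26.04 × 1.240 = 32.29 g/mol

32.29 g/mol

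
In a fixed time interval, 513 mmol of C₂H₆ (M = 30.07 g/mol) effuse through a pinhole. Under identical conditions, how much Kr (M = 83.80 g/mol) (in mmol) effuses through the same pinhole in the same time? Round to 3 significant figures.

307 mmol

Using Graham's law: rate_Kr/rate_C₂H₆ = √(M_C₂H₆/M_Kr) = √(30.07/83.80) = √0.3588 = 0.5990.
So the amount for Kr is 513 × 0.5990 = 307 mmol.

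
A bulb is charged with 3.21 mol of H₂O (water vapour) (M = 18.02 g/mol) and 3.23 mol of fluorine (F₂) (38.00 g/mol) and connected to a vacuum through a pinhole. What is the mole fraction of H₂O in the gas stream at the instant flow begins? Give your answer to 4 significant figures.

Effusion rate of each component ∝ n_i/√M_i (partial pressure × 1/√M).
So x_H₂O in the escaping gas = (n_H₂O/√M_H₂O) / Σ(n_i/√M_i)
= (3.21/√18.02) / (3.21/√18.02 + 3.23/√38.00) = 0.7562/(0.7562 + 0.5240) = 0.5907.

0.5907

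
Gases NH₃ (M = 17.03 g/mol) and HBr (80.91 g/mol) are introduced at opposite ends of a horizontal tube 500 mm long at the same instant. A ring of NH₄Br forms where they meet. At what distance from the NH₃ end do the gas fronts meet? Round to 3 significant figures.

343 mm

Distances travelled in equal time are proportional to diffusion rates, so d_NH₃/d_HBr = √(M_HBr/M_NH₃) = √(80.91/17.03) = 2.180.
With d_NH₃ + d_HBr = 500 mm, d_HBr = 500/(1 + 2.180) = 157.2 mm.
d_NH₃ = 500 − 157.2 = 343 mm.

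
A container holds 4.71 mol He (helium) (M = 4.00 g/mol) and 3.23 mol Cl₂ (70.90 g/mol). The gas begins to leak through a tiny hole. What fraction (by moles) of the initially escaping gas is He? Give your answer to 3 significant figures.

Effusion rate of each component ∝ n_i/√M_i (partial pressure × 1/√M).
So x_He in the escaping gas = (n_He/√M_He) / Σ(n_i/√M_i)
= (4.71/√4.00) / (4.71/√4.00 + 3.23/√70.90) = 2.355/(2.355 + 0.3836) = 0.860.

0.860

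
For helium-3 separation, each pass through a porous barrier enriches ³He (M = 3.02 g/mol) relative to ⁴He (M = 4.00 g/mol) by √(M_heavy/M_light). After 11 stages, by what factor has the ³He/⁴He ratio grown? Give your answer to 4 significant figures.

Overall factor = α^11 with α = √(4.00/3.02), i.e. (4.00/3.02)^(11/2).
= 1.32450^(11/2) = 4.691.

4.691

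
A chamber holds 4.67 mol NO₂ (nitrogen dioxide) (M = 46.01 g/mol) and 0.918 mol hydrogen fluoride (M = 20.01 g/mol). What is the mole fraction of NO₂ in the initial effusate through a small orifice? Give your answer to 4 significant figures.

Effusion rate of each component ∝ n_i/√M_i (partial pressure × 1/√M).
x_NO₂(eff) = (n_NO₂/√M_NO₂) / (n_NO₂/√M_NO₂ + n_HF/√M_HF)
= (4.67/√46.01) / (4.67/√46.01 + 0.918/√20.01) = 0.6885/(0.6885 + 0.2052) = 0.7704.

0.7704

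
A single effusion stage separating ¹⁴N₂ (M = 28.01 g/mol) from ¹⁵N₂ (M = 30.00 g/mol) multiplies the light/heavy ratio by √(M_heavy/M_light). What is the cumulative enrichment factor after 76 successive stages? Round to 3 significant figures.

Overall factor = α^76 with α = √(30.00/28.01), i.e. (30.00/28.01)^(76/2).
= 1.07105^38 = 13.6.

13.6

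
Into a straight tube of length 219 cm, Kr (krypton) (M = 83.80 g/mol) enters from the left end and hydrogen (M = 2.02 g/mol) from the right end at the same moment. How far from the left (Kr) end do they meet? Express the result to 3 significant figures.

29.4 cm

The fronts meet when d_Kr + d_H₂ = L with d_Kr/d_H₂ = √(M_H₂/M_Kr) (Graham's law). Here √(M_H₂/M_Kr) = √(2.02/83.80) = 0.1553.
With d_Kr + d_H₂ = 219 cm, d_H₂ = 219/(1 + 0.1553) = 189.6 cm.
d_Kr = 219 − 189.6 = 29.4 cm.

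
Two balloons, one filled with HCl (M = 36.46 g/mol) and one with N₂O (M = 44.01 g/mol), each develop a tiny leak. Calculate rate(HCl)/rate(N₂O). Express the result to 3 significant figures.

By Graham's law, rate_HCl/rate_N₂O = √(M_N₂O/M_HCl) = √(44.01/36.46) = √1.207 = 1.10.

1.10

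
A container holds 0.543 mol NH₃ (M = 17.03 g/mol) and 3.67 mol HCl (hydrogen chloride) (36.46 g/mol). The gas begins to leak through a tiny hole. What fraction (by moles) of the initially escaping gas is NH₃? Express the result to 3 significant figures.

Rate_i ∝ x_i/√M_i (Graham's law weighted by mole fraction), so the effusate composition follows n_i/√M_i.
So x_NH₃ in the escaping gas = (n_NH₃/√M_NH₃) / Σ(n_i/√M_i)
= (0.543/√17.03) / (0.543/√17.03 + 3.67/√36.46) = 0.1316/(0.1316 + 0.6078) = 0.178.

0.178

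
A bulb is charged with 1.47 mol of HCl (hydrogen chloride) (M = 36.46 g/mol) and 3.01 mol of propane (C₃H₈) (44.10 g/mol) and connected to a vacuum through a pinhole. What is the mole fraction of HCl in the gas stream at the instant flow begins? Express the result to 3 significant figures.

Effusion rate of each component ∝ n_i/√M_i (partial pressure × 1/√M).
x_HCl(eff) = (n_HCl/√M_HCl) / (n_HCl/√M_HCl + n_C₃H₈/√M_C₃H₈)
= (1.47/√36.46) / (1.47/√36.46 + 3.01/√44.10) = 0.2434/(0.2434 + 0.4533) = 0.349.

0.349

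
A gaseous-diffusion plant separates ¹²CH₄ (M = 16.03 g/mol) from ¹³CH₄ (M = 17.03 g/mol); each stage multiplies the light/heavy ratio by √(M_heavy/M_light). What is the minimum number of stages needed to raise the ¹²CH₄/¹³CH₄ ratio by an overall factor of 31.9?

With α = √(17.03/16.03) per stage, ln α = ½ ln(1.06238) = 0.03026.
Need α^N ≥ 31.9 ⇒ N ≥ ln(31.9) / ln α = 3.463 / 0.03026 = 114.44.
Rounding up, N = 115 stages.

115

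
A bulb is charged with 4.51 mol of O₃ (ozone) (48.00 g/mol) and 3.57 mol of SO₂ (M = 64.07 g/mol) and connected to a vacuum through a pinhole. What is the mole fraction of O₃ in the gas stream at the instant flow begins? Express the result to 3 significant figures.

0.593

Each component's effusion rate ∝ (its partial pressure)·(1/√M) ∝ n_i/√M_i.
x_O₃(eff) = (n_O₃/√M_O₃) / (n_O₃/√M_O₃ + n_SO₂/√M_SO₂)
= (4.51/√48.00) / (4.51/√48.00 + 3.57/√64.07) = 0.6510/(0.6510 + 0.4460) = 0.593.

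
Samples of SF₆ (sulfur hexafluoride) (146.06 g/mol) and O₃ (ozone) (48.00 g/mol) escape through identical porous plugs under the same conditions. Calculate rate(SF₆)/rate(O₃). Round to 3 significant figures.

Using Graham's law: rate_SF₆/rate_O₃ = √(M_O₃/M_SF₆) = √(48.00/146.06) = √0.3286 = 0.573.

0.573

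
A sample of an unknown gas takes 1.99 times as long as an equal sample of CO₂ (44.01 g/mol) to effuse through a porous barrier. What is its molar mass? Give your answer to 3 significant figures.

By Graham's law, t_X/t_CO₂ = √(M_X/M_CO₂).
1.99 = √(M_X/44.01)
M_X = 44.01 × 1.99² = 44.01 × 3.960 = 174 g/mol

174 g/mol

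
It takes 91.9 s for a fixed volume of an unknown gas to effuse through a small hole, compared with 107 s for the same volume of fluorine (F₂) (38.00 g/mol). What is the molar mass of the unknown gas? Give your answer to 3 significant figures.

28.0 g/mol

Using Graham's law: t_X/t_F₂ = √(M_X/M_F₂).
91.9/107 = 0.8589 = √(M_X/38.00)
M_X = 38.00 × 0.8589² = 38.00 × 0.7377 = 28.0 g/mol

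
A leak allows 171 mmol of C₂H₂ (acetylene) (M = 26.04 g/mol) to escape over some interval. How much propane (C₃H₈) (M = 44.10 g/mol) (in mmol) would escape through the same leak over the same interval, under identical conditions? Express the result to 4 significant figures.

From Graham's law, rate_C₃H₈/rate_C₂H₂ = √(M_C₂H₂/M_C₃H₈) = √(26.04/44.10) = √0.5905 = 0.7684.
So the amount for C₃H₈ is 171 × 0.7684 = 131.4 mmol.

131.4 mmol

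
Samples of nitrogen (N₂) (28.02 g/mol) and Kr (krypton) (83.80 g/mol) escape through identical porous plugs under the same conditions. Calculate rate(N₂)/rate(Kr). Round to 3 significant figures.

Since effusion rate ∝ 1/√M, rate_N₂/rate_Kr = √(M_Kr/M_N₂) = √(83.80/28.02) = √2.991 = 1.73.

1.73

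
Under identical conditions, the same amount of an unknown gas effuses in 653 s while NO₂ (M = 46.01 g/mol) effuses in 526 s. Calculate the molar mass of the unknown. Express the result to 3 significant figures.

From Graham's law, t_X/t_NO₂ = √(M_X/M_NO₂).
653/526 = 1.241 = √(M_X/46.01)
M_X = 46.01 × 1.241² = 46.01 × 1.541 = 70.9 g/mol

70.9 g/mol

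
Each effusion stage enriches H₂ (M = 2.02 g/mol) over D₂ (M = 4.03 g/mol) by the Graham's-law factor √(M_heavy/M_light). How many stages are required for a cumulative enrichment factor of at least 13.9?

Per stage α = (4.03/2.02)^(1/2) = 1.99505^0.5, giving ln α = 0.3453.
Need α^N ≥ 13.9 ⇒ N ≥ ln(13.9) / ln α = 2.632 / 0.3453 = 7.62.
So at least 8 stages are needed.

8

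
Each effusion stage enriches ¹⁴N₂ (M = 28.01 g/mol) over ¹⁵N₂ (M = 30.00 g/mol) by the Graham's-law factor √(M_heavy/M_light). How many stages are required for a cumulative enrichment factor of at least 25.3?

95

Single-stage factor α = √(30.00/28.01), so ln α = ½ ln(1.07105) = 0.03432.
Need α^N ≥ 25.3 ⇒ N ≥ ln(25.3) / ln α = 3.231 / 0.03432 = 94.14.
Rounding up, N = 95 stages.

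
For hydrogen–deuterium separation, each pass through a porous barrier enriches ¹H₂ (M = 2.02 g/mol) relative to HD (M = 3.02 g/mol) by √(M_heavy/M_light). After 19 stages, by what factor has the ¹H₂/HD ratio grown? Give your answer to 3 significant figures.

Overall factor = α^19 with α = √(3.02/2.02), i.e. (3.02/2.02)^(19/2).
= 1.49505^(19/2) = 45.6.

45.6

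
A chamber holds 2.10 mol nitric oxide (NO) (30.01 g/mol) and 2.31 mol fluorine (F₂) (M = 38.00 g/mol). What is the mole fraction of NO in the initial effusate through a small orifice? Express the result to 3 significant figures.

0.506

The effusion rate of species i is ∝ p_i/√M_i ∝ n_i/√M_i.
So x_NO in the escaping gas = (n_NO/√M_NO) / Σ(n_i/√M_i)
= (2.10/√30.01) / (2.10/√30.01 + 2.31/√38.00) = 0.3833/(0.3833 + 0.3747) = 0.506.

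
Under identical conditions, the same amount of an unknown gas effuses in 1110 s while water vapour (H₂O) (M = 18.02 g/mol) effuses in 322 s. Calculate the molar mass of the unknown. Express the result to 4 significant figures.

214.1 g/mol

Since effusion rate ∝ 1/√M, t_X/t_H₂O = √(M_X/M_H₂O).
1110/322 = 3.447 = √(M_X/18.02)
M_X = 18.02 × 3.447² = 18.02 × 11.88 = 214.1 g/mol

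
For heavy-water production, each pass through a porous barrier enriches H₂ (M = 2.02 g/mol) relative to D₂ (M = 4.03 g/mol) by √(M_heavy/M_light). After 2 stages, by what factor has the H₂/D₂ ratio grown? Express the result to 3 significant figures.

Overall factor = α^2 with α = √(4.03/2.02), i.e. (4.03/2.02)^(2/2).
= 1.99505^1 = 2.00.

2.00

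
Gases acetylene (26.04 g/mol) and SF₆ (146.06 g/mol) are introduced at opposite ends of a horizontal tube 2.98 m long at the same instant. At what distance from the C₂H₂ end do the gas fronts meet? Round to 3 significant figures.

Graham's law gives d_C₂H₂/d_SF₆ = rate_C₂H₂/rate_SF₆ = √(M_SF₆/M_C₂H₂) = √(146.06/26.04) = 2.368.
With d_C₂H₂ + d_SF₆ = 2.98 m, d_SF₆ = 2.98/(1 + 2.368) = 0.8847 m.
d_C₂H₂ = 2.98 − 0.8847 = 2.10 m.

2.10 m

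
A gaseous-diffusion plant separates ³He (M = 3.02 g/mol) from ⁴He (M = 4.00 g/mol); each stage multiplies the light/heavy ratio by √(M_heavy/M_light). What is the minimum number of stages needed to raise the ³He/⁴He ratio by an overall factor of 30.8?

25

Per stage α = (4.00/3.02)^(1/2) = 1.32450^0.5, giving ln α = 0.1405.
Need α^N ≥ 30.8 ⇒ N ≥ ln(30.8) / ln α = 3.428 / 0.1405 = 24.39.
Minimum whole number of stages: N = 25.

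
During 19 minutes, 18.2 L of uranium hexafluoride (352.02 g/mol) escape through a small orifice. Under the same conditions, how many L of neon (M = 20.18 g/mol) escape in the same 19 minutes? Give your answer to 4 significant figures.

76.01 L

Using Graham's law: rate_Ne/rate_UF₆ = √(M_UF₆/M_Ne) = √(352.02/20.18) = √17.44 = 4.177.
So the volume for Ne is 18.2 × 4.177 = 76.01 L.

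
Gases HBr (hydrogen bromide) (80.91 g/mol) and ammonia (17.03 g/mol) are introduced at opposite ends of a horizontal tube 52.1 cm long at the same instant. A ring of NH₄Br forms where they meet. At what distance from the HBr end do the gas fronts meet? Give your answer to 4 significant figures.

16.39 cm

In equal time, each gas travels a distance ∝ its rate ∝ 1/√M, so d_HBr/d_NH₃ = √(M_NH₃/M_HBr) = √(17.03/80.91) = 0.4588.
With d_HBr + d_NH₃ = 52.1 cm, d_NH₃ = 52.1/(1 + 0.4588) = 35.71 cm.
d_HBr = 52.1 − 35.71 = 16.39 cm.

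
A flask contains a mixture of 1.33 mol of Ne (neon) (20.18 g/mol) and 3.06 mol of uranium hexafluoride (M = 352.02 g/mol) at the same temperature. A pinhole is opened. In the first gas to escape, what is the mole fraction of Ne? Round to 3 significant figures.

Effusion rate of each component ∝ n_i/√M_i (partial pressure × 1/√M).
x_Ne(eff) = (n_Ne/√M_Ne) / (n_Ne/√M_Ne + n_UF₆/√M_UF₆)
= (1.33/√20.18) / (1.33/√20.18 + 3.06/√352.02) = 0.2961/(0.2961 + 0.1631) = 0.645.

0.645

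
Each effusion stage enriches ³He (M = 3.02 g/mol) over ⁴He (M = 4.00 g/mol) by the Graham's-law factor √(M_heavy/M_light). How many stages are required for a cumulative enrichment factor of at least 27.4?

24

Single-stage factor α = √(4.00/3.02), so ln α = ½ ln(1.32450) = 0.1405.
Need α^N ≥ 27.4 ⇒ N ≥ ln(27.4) / ln α = 3.311 / 0.1405 = 23.56.
So at least 24 stages are needed.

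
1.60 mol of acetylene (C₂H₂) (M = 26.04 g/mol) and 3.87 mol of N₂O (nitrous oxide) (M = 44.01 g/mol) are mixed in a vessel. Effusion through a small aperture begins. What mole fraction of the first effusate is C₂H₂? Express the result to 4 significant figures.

0.3496

Each component's effusion rate ∝ (its partial pressure)·(1/√M) ∝ n_i/√M_i.
x_C₂H₂(eff) = (n_C₂H₂/√M_C₂H₂) / (n_C₂H₂/√M_C₂H₂ + n_N₂O/√M_N₂O)
= (1.60/√26.04) / (1.60/√26.04 + 3.87/√44.01) = 0.3135/(0.3135 + 0.5834) = 0.3496.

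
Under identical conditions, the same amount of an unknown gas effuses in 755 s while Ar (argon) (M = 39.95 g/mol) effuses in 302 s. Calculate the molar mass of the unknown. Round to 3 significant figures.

250 g/mol

Graham's law gives t_X/t_Ar = √(M_X/M_Ar).
755/302 = 2.500 = √(M_X/39.95)
M_X = 39.95 × 2.500² = 39.95 × 6.250 = 250 g/mol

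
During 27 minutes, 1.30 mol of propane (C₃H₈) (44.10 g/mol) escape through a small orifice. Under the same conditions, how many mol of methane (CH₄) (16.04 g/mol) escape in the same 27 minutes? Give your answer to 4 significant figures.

2.156 mol

From Graham's law, rate_CH₄/rate_C₃H₈ = √(M_C₃H₈/M_CH₄) = √(44.10/16.04) = √2.749 = 1.658.
So the amount for CH₄ is 1.30 × 1.658 = 2.156 mol.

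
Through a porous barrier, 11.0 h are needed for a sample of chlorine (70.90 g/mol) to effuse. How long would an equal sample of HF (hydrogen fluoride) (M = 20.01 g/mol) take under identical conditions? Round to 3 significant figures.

5.84 h

Using Graham's law: t_HF/t_Cl₂ = √(M_HF/M_Cl₂) = √(20.01/70.90) = √0.2822 = 0.5313.
So the time for HF is 11.0 × 0.5313 = 5.84 h.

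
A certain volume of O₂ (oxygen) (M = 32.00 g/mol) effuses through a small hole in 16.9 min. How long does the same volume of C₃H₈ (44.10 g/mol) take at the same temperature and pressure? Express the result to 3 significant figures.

19.8 min

Since effusion rate ∝ 1/√M, t_C₃H₈/t_O₂ = √(M_C₃H₈/M_O₂) = √(44.10/32.00) = √1.378 = 1.174.
So the time for C₃H₈ is 16.9 × 1.174 = 19.8 min.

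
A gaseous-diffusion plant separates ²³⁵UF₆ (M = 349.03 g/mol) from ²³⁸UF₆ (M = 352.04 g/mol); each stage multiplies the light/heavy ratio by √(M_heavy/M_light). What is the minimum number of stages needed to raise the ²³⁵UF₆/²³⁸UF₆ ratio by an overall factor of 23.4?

Per stage α = (352.04/349.03)^(1/2) = 1.00862^0.5, giving ln α = 0.004293.
Need α^N ≥ 23.4 ⇒ N ≥ ln(23.4) / ln α = 3.153 / 0.004293 = 734.31.
Rounding up, N = 735 stages.

735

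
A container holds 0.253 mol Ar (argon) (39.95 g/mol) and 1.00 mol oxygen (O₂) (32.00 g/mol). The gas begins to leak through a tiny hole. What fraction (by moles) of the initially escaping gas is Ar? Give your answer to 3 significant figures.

0.185

Rate_i ∝ x_i/√M_i (Graham's law weighted by mole fraction), so the effusate composition follows n_i/√M_i.
x_Ar(eff) = (n_Ar/√M_Ar) / (n_Ar/√M_Ar + n_O₂/√M_O₂)
= (0.253/√39.95) / (0.253/√39.95 + 1.00/√32.00) = 0.04003/(0.04003 + 0.1768) = 0.185.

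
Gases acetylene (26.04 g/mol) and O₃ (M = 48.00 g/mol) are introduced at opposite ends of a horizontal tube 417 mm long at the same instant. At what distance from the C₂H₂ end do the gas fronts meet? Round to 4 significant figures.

The fronts meet when d_C₂H₂ + d_O₃ = L with d_C₂H₂/d_O₃ = √(M_O₃/M_C₂H₂) (Graham's law). Here √(M_O₃/M_C₂H₂) = √(48.00/26.04) = 1.358.
With d_C₂H₂ + d_O₃ = 417 mm, d_O₃ = 417/(1 + 1.358) = 176.9 mm.
d_C₂H₂ = 417 − 176.9 = 240.1 mm.

240.1 mm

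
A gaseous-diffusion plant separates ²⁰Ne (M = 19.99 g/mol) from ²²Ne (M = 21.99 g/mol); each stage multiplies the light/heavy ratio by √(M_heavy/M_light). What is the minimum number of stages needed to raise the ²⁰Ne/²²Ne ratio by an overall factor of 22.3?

Per stage α = (21.99/19.99)^(1/2) = 1.10005^0.5, giving ln α = 0.04768.
Need α^N ≥ 22.3 ⇒ N ≥ ln(22.3) / ln α = 3.105 / 0.04768 = 65.12.
Rounding up, N = 66 stages.

66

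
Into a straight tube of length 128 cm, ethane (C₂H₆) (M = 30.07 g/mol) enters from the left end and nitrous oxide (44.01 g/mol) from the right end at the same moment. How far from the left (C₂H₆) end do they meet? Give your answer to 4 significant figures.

70.08 cm

Distances travelled in equal time are proportional to diffusion rates, so d_C₂H₆/d_N₂O = √(M_N₂O/M_C₂H₆) = √(44.01/30.07) = 1.210.
With d_C₂H₆ + d_N₂O = 128 cm, d_N₂O = 128/(1 + 1.210) = 57.92 cm.
d_C₂H₆ = 128 − 57.92 = 70.08 cm.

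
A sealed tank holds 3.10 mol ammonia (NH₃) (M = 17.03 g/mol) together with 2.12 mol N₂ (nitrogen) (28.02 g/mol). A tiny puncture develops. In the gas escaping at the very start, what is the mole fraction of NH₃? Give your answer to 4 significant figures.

The effusion rate of species i is ∝ p_i/√M_i ∝ n_i/√M_i.
Mole fraction of NH₃ in the effusate = (n_NH₃/√M_NH₃) / (n_NH₃/√M_NH₃ + n_N₂/√M_N₂)
= (3.10/√17.03) / (3.10/√17.03 + 2.12/√28.02) = 0.7512/(0.7512 + 0.4005) = 0.6523.

0.6523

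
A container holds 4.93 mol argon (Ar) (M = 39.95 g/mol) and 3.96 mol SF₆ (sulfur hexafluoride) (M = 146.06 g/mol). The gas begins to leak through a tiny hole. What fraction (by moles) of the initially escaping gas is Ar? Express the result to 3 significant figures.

Effusion rate of each component ∝ n_i/√M_i (partial pressure × 1/√M).
x_Ar(eff) = (n_Ar/√M_Ar) / (n_Ar/√M_Ar + n_SF₆/√M_SF₆)
= (4.93/√39.95) / (4.93/√39.95 + 3.96/√146.06) = 0.7800/(0.7800 + 0.3277) = 0.704.

0.704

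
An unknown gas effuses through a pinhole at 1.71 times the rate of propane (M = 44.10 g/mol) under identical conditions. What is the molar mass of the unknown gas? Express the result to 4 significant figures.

15.08 g/mol

Since effusion rate ∝ 1/√M, rate_X/rate_C₃H₈ = √(M_C₃H₈/M_X).
1.71 = √(44.10/M_X)
M_X = 44.10 / 1.71² = 44.10 / 2.924 = 15.08 g/mol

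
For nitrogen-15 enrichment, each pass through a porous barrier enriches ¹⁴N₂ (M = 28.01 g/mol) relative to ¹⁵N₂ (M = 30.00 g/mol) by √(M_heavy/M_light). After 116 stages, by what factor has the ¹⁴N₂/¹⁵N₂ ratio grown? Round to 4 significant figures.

The single-stage factor is √(M_heavy/M_light), so 116 stages give [√(30.00/28.01)]^116 = (30.00/28.01)^(116/2).
= 1.07105^58 = 53.56.

53.56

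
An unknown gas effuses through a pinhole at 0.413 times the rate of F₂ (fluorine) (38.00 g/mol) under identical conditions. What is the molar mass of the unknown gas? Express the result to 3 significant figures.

223 g/mol

Since effusion rate ∝ 1/√M, rate_X/rate_F₂ = √(M_F₂/M_X).
0.413 = √(38.00/M_X)
M_X = 38.00 / 0.413² = 38.00 / 0.1706 = 223 g/mol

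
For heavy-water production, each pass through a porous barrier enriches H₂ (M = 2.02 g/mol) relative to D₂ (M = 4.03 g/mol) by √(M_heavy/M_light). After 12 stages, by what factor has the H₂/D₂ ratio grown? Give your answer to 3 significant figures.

63.1

Each stage multiplies the ratio by α = √(4.03/2.02), so after 12 stages the overall factor is α^12 = (4.03/2.02)^(12/2).
= 1.99505^6 = 63.1.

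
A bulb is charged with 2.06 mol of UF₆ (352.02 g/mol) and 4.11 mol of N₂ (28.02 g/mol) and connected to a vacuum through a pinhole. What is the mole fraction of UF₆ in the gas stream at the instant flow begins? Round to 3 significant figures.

Each component's effusion rate ∝ (its partial pressure)·(1/√M) ∝ n_i/√M_i.
So x_UF₆ in the escaping gas = (n_UF₆/√M_UF₆) / Σ(n_i/√M_i)
= (2.06/√352.02) / (2.06/√352.02 + 4.11/√28.02) = 0.1098/(0.1098 + 0.7764) = 0.124.

0.124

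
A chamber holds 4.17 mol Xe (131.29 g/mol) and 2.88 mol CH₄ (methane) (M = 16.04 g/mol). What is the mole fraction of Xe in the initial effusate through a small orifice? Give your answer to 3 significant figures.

0.336

Effusion rate of each component ∝ n_i/√M_i (partial pressure × 1/√M).
So x_Xe in the escaping gas = (n_Xe/√M_Xe) / Σ(n_i/√M_i)
= (4.17/√131.29) / (4.17/√131.29 + 2.88/√16.04) = 0.3639/(0.3639 + 0.7191) = 0.336.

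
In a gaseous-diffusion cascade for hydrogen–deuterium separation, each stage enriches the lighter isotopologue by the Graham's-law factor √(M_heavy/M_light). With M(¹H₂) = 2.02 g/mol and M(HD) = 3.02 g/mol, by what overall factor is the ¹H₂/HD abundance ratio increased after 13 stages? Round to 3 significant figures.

13.7

Each stage multiplies the ratio by α = √(3.02/2.02), so after 13 stages the overall factor is α^13 = (3.02/2.02)^(13/2).
= 1.49505^(13/2) = 13.7.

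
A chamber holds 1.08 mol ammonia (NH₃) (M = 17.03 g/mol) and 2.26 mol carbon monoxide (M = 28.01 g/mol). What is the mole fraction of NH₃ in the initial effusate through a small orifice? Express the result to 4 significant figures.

0.3800

Each component's effusion rate ∝ (its partial pressure)·(1/√M) ∝ n_i/√M_i.
Mole fraction of NH₃ in the effusate = (n_NH₃/√M_NH₃) / (n_NH₃/√M_NH₃ + n_CO/√M_CO)
= (1.08/√17.03) / (1.08/√17.03 + 2.26/√28.01) = 0.2617/(0.2617 + 0.4270) = 0.3800.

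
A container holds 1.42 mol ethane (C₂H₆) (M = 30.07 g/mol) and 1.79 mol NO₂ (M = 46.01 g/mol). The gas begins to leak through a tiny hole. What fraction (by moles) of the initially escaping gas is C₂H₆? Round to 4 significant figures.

0.4953

Each component's effusion rate ∝ (its partial pressure)·(1/√M) ∝ n_i/√M_i.
Mole fraction of C₂H₆ in the effusate = (n_C₂H₆/√M_C₂H₆) / (n_C₂H₆/√M_C₂H₆ + n_NO₂/√M_NO₂)
= (1.42/√30.07) / (1.42/√30.07 + 1.79/√46.01) = 0.2590/(0.2590 + 0.2639) = 0.4953.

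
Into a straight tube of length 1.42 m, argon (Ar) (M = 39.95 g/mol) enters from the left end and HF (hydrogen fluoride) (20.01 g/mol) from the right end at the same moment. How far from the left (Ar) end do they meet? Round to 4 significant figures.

The fronts meet when d_Ar + d_HF = L with d_Ar/d_HF = √(M_HF/M_Ar) (Graham's law). Here √(M_HF/M_Ar) = √(20.01/39.95) = 0.7077.
With d_Ar + d_HF = 1.42 m, d_HF = 1.42/(1 + 0.7077) = 0.8315 m.
d_Ar = 1.42 − 0.8315 = 0.5885 m.

0.5885 m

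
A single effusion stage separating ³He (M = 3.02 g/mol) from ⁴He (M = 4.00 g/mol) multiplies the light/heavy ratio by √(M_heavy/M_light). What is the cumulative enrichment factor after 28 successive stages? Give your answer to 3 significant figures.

After 28 stages the ratio has grown by (√(4.00/3.02))^28 = (4.00/3.02)^(28/2).
= 1.32450^14 = 51.1.

51.1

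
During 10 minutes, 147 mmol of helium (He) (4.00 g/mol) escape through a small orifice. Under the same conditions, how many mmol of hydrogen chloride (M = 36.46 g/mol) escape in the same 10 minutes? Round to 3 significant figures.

48.7 mmol

Since effusion rate ∝ 1/√M, rate_HCl/rate_He = √(M_He/M_HCl) = √(4.00/36.46) = √0.1097 = 0.3312.
So the amount for HCl is 147 × 0.3312 = 48.7 mmol.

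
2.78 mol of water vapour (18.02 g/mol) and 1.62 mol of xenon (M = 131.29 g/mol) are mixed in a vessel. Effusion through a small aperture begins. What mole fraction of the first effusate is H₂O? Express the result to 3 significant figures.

0.822

The effusion rate of species i is ∝ p_i/√M_i ∝ n_i/√M_i.
Mole fraction of H₂O in the effusate = (n_H₂O/√M_H₂O) / (n_H₂O/√M_H₂O + n_Xe/√M_Xe)
= (2.78/√18.02) / (2.78/√18.02 + 1.62/√131.29) = 0.6549/(0.6549 + 0.1414) = 0.822.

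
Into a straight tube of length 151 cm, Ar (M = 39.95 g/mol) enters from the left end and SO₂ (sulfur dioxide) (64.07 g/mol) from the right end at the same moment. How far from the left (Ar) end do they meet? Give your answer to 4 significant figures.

Graham's law gives d_Ar/d_SO₂ = rate_Ar/rate_SO₂ = √(M_SO₂/M_Ar) = √(64.07/39.95) = 1.266.
With d_Ar + d_SO₂ = 151 cm, d_SO₂ = 151/(1 + 1.266) = 66.63 cm.
d_Ar = 151 − 66.63 = 84.37 cm.

84.37 cm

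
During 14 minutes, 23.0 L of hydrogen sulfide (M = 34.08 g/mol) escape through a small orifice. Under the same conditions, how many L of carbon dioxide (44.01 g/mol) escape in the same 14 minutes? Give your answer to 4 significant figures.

By Graham's law, rate_CO₂/rate_H₂S = √(M_H₂S/M_CO₂) = √(34.08/44.01) = √0.7744 = 0.8800.
So the volume for CO₂ is 23.0 × 0.8800 = 20.24 L.

20.24 L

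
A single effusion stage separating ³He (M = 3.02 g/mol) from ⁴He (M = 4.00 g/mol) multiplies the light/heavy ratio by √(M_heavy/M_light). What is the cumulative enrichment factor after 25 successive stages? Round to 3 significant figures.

After 25 stages the ratio has grown by (√(4.00/3.02))^25 = (4.00/3.02)^(25/2).
= 1.32450^(25/2) = 33.5.

33.5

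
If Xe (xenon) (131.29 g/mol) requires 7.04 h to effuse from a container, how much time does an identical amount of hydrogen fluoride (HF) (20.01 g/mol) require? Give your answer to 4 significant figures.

By Graham's law, t_HF/t_Xe = √(M_HF/M_Xe) = √(20.01/131.29) = √0.1524 = 0.3904.
So the time for HF is 7.04 × 0.3904 = 2.748 h.

2.748 h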